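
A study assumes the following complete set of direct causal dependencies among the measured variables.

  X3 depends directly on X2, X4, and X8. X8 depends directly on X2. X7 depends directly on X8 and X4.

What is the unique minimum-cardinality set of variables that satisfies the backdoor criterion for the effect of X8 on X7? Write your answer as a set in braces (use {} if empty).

Variables eligible for adjustment (non-descendants of X8, excluding X8 and X7): {X2, X4}.
Backdoor paths from X8 to X7:
  P1: X8 <- X2 -> X3 <- X4 -> X7
Each backdoor path contains an unconditioned collider, so every path is already blocked with the empty conditioning set:
  P1: blocked at collider X3 (neither it nor any descendant is in the conditioning set).
The empty set is therefore the unique smallest valid set.

{}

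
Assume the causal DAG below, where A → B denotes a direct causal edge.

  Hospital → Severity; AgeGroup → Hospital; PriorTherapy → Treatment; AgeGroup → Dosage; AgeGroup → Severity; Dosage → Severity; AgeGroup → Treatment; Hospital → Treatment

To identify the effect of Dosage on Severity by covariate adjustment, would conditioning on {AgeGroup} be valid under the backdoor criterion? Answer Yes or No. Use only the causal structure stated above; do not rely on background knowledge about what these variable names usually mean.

Backdoor paths from Dosage to Severity (paths whose first edge points into Dosage):
  P1: Dosage <- AgeGroup -> Hospital -> Severity
  P2: Dosage <- AgeGroup -> Treatment <- Hospital -> Severity
  P3: Dosage <- AgeGroup -> Severity
Condition 1 (no descendant of Dosage in the set): holds — descendants of Dosage are {Severity}; none are in {AgeGroup}.
Condition 2 (every backdoor path blocked by {AgeGroup}):
  P1: blocked at fork node AgeGroup ∈ conditioning set.
  P2: blocked at fork node AgeGroup ∈ conditioning set.
  P3: blocked at fork node AgeGroup ∈ conditioning set.
{AgeGroup} satisfies the backdoor criterion.

Yes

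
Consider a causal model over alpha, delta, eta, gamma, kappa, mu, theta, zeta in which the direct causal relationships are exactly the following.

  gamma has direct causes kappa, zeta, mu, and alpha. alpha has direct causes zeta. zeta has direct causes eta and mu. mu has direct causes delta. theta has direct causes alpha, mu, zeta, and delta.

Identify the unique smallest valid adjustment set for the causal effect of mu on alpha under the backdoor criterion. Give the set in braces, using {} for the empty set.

{}

Variables eligible for adjustment (non-descendants of mu, excluding mu and alpha): {delta, eta, kappa}.
Backdoor paths from mu to alpha:
  P1: mu <- delta -> theta <- zeta -> alpha
  P2: mu <- delta -> theta <- zeta -> gamma <- alpha
  P3: mu <- delta -> theta <- alpha
Each backdoor path contains an unconditioned collider, so every path is already blocked with the empty conditioning set:
  P1: blocked at collider theta (neither it nor any descendant is in the conditioning set).
  P2: blocked at collider theta (neither it nor any descendant is in the conditioning set).
  P3: blocked at collider theta (neither it nor any descendant is in the conditioning set).
The empty set is therefore the unique smallest valid set.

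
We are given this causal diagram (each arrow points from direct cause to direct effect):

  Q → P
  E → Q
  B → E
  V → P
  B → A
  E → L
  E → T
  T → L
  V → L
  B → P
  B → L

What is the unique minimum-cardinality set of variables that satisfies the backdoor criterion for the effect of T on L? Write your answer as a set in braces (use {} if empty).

Variables eligible for adjustment (non-descendants of T, excluding T and L): {A, B, E, P, Q, V}.
Backdoor paths from T to L:
  P1: T <- E <- B -> L
  P2: T <- E <- B -> P <- V -> L
  P3: T <- E -> L
  P4: T <- E -> Q -> P <- B -> L
  P5: T <- E -> Q -> P <- V -> L
The empty set is not sufficient: P1 (T <- E <- B -> L) has no collider blocking it and no conditioned non-collider, so it is open.
Try {E}:
  P1: blocked at chain node E ∈ conditioning set.
  P2: blocked at chain node E ∈ conditioning set.
  P3: blocked at fork node E ∈ conditioning set.
  P4: blocked at fork node E ∈ conditioning set.
  P5: blocked at fork node E ∈ conditioning set.
{E} contains no descendant of T and blocks every backdoor path.
No other singleton works — e.g. {B} leaves P3 open — so {E} is the unique smallest valid adjustment set.

{E}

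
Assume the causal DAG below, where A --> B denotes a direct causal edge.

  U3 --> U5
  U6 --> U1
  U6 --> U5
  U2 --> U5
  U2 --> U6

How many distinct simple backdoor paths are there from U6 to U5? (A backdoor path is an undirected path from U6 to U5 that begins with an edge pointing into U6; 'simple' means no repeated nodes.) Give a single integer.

A backdoor path from U6 to U5 is any simple undirected path whose first edge points into U6 (i.e. leaves U6 via a parent).
Parents of U6: {U2}.
Enumerating:
  P1: U6 <- U2 -> U5
That exhausts the simple backdoor paths. Count: 1.

1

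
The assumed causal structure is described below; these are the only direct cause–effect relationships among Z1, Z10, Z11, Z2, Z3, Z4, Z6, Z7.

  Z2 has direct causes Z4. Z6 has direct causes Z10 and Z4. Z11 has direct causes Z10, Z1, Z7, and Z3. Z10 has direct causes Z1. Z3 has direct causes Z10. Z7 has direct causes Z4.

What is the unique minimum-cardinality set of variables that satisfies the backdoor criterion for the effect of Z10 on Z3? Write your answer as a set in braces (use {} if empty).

{}

Variables eligible for adjustment (non-descendants of Z10, excluding Z10 and Z3): {Z1, Z2, Z4, Z7}.
Backdoor paths from Z10 to Z3:
  P1: Z10 <- Z1 -> Z11 <- Z3
Each backdoor path contains an unconditioned collider, so every path is already blocked with the empty conditioning set:
  P1: blocked at collider Z11 (neither it nor any descendant is in the conditioning set).
The empty set is therefore the unique smallest valid set.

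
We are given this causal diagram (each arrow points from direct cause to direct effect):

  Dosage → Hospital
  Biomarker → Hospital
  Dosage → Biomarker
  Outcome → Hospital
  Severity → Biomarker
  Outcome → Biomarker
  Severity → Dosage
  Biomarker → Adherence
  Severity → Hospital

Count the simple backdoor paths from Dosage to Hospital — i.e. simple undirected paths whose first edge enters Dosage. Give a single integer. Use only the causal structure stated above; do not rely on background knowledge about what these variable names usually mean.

A backdoor path from Dosage to Hospital is any simple undirected path whose first edge points into Dosage (i.e. leaves Dosage via a parent).
Parents of Dosage: {Severity}.
Enumerating:
  P1: Dosage <- Severity -> Biomarker <- Outcome -> Hospital
  P2: Dosage <- Severity -> Biomarker -> Hospital
  P3: Dosage <- Severity -> Hospital
That exhausts the simple backdoor paths. Count: 3.

3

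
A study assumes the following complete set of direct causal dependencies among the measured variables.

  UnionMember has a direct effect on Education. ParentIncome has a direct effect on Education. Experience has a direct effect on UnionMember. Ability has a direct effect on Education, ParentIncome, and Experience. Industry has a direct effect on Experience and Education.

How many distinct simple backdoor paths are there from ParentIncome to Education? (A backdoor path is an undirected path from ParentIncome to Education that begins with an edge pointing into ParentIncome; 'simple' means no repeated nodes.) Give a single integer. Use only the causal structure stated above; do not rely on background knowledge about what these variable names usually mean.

A backdoor path from ParentIncome to Education is any simple undirected path whose first edge points into ParentIncome (i.e. leaves ParentIncome via a parent).
Parents of ParentIncome: {Ability}.
Enumerating:
  P1: ParentIncome <- Ability -> Experience <- Industry -> Education
  P2: ParentIncome <- Ability -> Experience -> UnionMember -> Education
  P3: ParentIncome <- Ability -> Education
That exhausts the simple backdoor paths. Count: 3.

3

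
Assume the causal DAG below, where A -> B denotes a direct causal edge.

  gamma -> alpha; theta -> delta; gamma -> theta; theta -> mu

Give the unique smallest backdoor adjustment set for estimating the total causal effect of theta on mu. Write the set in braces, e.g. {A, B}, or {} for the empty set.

{}

Variables eligible for adjustment (non-descendants of theta, excluding theta and mu): {alpha, gamma}.
Backdoor paths from theta to mu:
  (none)
With no backdoor paths the empty set already satisfies the criterion, and it is trivially minimal.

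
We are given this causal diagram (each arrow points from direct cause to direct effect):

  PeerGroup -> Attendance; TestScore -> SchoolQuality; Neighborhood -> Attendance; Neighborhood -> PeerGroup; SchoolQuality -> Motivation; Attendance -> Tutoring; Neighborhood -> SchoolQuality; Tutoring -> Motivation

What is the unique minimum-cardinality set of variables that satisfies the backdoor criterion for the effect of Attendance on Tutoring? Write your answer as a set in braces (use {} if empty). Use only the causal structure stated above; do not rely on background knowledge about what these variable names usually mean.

{}

Variables eligible for adjustment (non-descendants of Attendance, excluding Attendance and Tutoring): {Neighborhood, PeerGroup, SchoolQuality, TestScore}.
Backdoor paths from Attendance to Tutoring:
  P1: Attendance <- Neighborhood -> SchoolQuality -> Motivation <- Tutoring
  P2: Attendance <- PeerGroup <- Neighborhood -> SchoolQuality -> Motivation <- Tutoring
Each backdoor path contains an unconditioned collider, so every path is already blocked with the empty conditioning set:
  P1: blocked at collider Motivation (neither it nor any descendant is in the conditioning set).
  P2: blocked at collider Motivation (neither it nor any descendant is in the conditioning set).
The empty set is therefore the unique smallest valid set.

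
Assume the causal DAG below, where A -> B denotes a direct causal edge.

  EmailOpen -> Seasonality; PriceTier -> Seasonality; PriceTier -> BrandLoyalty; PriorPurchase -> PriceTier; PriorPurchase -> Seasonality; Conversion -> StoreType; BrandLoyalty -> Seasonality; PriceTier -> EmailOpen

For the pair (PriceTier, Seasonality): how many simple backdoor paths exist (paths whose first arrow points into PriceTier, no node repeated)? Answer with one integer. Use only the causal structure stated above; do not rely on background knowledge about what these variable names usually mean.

A backdoor path from PriceTier to Seasonality is any simple undirected path whose first edge points into PriceTier (i.e. leaves PriceTier via a parent).
Parents of PriceTier: {PriorPurchase}.
Enumerating:
  P1: PriceTier <- PriorPurchase -> Seasonality
That exhausts the simple backdoor paths. Count: 1.

1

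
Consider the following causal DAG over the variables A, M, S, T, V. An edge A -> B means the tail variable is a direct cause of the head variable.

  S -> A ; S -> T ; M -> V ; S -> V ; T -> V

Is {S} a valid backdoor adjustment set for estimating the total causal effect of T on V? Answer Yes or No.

Yes

Backdoor paths from T to V (paths whose first edge points into T):
  P1: T <- S -> V
Condition 1 (no descendant of T in the set): holds — descendants of T are {V}; none are in {S}.
Condition 2 (every backdoor path blocked by {S}):
  P1: blocked at fork node S ∈ conditioning set.
{S} satisfies the backdoor criterion.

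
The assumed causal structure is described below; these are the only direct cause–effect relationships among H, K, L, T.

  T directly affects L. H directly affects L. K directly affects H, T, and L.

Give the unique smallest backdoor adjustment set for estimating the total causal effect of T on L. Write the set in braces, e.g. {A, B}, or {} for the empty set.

{K}

Variables eligible for adjustment (non-descendants of T, excluding T and L): {H, K}.
Backdoor paths from T to L:
  P1: T <- K -> H -> L
  P2: T <- K -> L
The empty set is not sufficient: P1 (T <- K -> H -> L) has no collider blocking it and no conditioned non-collider, so it is open.
Try {K}:
  P1: blocked at fork node K ∈ conditioning set.
  P2: blocked at fork node K ∈ conditioning set.
{K} contains no descendant of T and blocks every backdoor path.
No other singleton works — e.g. {H} leaves P2 open — so {K} is the unique smallest valid adjustment set.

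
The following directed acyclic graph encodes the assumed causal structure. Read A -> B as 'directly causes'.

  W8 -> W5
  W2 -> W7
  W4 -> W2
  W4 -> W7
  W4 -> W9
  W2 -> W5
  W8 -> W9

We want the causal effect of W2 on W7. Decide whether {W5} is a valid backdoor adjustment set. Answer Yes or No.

No

Backdoor paths from W2 to W7 (paths whose first edge points into W2):
  P1: W2 <- W4 -> W7
Condition 1 (no descendant of W2 in the set): FAILS — W5 is a descendant of W2.
Condition 2 (every backdoor path blocked by {W5}):
  P1: open — no interior node is in the conditioning set.
{W5} does not satisfy the backdoor criterion.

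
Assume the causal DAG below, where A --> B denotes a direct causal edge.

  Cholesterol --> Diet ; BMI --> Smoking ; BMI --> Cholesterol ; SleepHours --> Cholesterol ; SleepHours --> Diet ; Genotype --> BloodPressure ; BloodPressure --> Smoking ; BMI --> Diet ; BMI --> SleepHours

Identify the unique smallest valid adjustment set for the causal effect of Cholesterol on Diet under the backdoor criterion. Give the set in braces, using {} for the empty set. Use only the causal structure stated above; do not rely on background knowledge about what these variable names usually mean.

Variables eligible for adjustment (non-descendants of Cholesterol, excluding Cholesterol and Diet): {BMI, BloodPressure, Genotype, SleepHours, Smoking}.
Backdoor paths from Cholesterol to Diet:
  P1: Cholesterol <- BMI -> SleepHours -> Diet
  P2: Cholesterol <- BMI -> Diet
  P3: Cholesterol <- SleepHours <- BMI -> Diet
  P4: Cholesterol <- SleepHours -> Diet
The empty set is not sufficient: P1 (Cholesterol <- BMI -> SleepHours -> Diet) has no collider blocking it and no conditioned non-collider, so it is open.
Try {BMI, SleepHours}:
  P1: blocked at fork node BMI ∈ conditioning set.
  P2: blocked at fork node BMI ∈ conditioning set.
  P3: blocked at chain node SleepHours ∈ conditioning set.
  P4: blocked at fork node SleepHours ∈ conditioning set.
{BMI, SleepHours} contains no descendant of Cholesterol and blocks every backdoor path.
Every element of {BMI, SleepHours} is needed (dropping BMI leaves P2 open; dropping SleepHours leaves P4 open), so no proper subset is valid.
Among all size-2 subsets of the eligible variables, only {BMI, SleepHours} blocks every backdoor path, so it is the unique smallest valid adjustment set.

{BMI, SleepHours}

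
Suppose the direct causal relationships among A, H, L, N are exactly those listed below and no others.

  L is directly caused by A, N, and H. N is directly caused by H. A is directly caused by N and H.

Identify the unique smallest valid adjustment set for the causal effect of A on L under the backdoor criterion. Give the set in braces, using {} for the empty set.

{H, N}

Variables eligible for adjustment (non-descendants of A, excluding A and L): {H, N}.
Backdoor paths from A to L:
  P1: A <- H -> N -> L
  P2: A <- H -> L
  P3: A <- N <- H -> L
  P4: A <- N -> L
The empty set is not sufficient: P1 (A <- H -> N -> L) has no collider blocking it and no conditioned non-collider, so it is open.
Try {H, N}:
  P1: blocked at fork node H ∈ conditioning set.
  P2: blocked at fork node H ∈ conditioning set.
  P3: blocked at chain node N ∈ conditioning set.
  P4: blocked at fork node N ∈ conditioning set.
{H, N} contains no descendant of A and blocks every backdoor path.
Every element of {H, N} is needed (dropping H leaves P2 open; dropping N leaves P4 open), so no proper subset is valid.
Among all size-2 subsets of the eligible variables, only {H, N} blocks every backdoor path, so it is the unique smallest valid adjustment set.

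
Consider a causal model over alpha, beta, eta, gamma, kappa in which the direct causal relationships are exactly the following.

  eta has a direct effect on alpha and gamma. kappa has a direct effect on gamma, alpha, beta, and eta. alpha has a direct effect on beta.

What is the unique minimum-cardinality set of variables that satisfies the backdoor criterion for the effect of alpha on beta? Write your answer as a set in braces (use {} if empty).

Variables eligible for adjustment (non-descendants of alpha, excluding alpha and beta): {eta, gamma, kappa}.
Backdoor paths from alpha to beta:
  P1: alpha <- kappa -> beta
  P2: alpha <- eta <- kappa -> beta
  P3: alpha <- eta -> gamma <- kappa -> beta
The empty set is not sufficient: P1 (alpha <- kappa -> beta) has no collider blocking it and no conditioned non-collider, so it is open.
Try {kappa}:
  P1: blocked at fork node kappa ∈ conditioning set.
  P2: blocked at fork node kappa ∈ conditioning set.
  P3: blocked at collider gamma (neither it nor any descendant is in the conditioning set).
{kappa} contains no descendant of alpha and blocks every backdoor path.
No other singleton works — e.g. {eta} leaves P1 open — so {kappa} is the unique smallest valid adjustment set.

{kappa}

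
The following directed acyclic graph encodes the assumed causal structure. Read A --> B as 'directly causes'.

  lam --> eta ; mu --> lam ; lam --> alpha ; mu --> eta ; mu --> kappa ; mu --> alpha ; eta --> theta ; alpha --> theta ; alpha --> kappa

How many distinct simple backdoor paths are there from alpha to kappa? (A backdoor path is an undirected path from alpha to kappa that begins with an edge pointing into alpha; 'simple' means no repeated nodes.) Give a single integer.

3

A backdoor path from alpha to kappa is any simple undirected path whose first edge points into alpha (i.e. leaves alpha via a parent).
Parents of alpha: {lam, mu}.
Enumerating:
  P1: alpha <- mu -> kappa
  P2: alpha <- lam <- mu -> kappa
  P3: alpha <- lam -> eta <- mu -> kappa
That exhausts the simple backdoor paths. Count: 3.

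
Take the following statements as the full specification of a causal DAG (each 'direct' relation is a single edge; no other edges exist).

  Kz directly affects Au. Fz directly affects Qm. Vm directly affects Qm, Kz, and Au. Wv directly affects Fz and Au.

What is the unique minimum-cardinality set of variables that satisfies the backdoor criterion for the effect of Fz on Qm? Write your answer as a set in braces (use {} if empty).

{}

Variables eligible for adjustment (non-descendants of Fz, excluding Fz and Qm): {Au, Kz, Vm, Wv}.
Backdoor paths from Fz to Qm:
  P1: Fz <- Wv -> Au <- Vm -> Qm
  P2: Fz <- Wv -> Au <- Kz <- Vm -> Qm
Each backdoor path contains an unconditioned collider, so every path is already blocked with the empty conditioning set:
  P1: blocked at collider Au (neither it nor any descendant is in the conditioning set).
  P2: blocked at collider Au (neither it nor any descendant is in the conditioning set).
The empty set is therefore the unique smallest valid set.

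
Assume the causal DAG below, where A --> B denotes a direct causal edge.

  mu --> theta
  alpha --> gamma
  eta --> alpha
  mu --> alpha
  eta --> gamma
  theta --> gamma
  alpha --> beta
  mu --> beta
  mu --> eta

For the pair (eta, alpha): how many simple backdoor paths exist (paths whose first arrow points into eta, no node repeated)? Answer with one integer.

A backdoor path from eta to alpha is any simple undirected path whose first edge points into eta (i.e. leaves eta via a parent).
Parents of eta: {mu}.
Enumerating:
  P1: eta <- mu -> theta -> gamma <- alpha
  P2: eta <- mu -> alpha
  P3: eta <- mu -> beta <- alpha
That exhausts the simple backdoor paths. Count: 3.

3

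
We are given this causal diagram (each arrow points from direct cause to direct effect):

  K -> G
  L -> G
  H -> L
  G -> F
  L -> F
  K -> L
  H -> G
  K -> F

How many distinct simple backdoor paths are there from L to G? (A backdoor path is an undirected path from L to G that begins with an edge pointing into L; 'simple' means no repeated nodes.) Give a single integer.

3

A backdoor path from L to G is any simple undirected path whose first edge points into L (i.e. leaves L via a parent).
Parents of L: {H, K}.
Enumerating:
  P1: L <- K -> G
  P2: L <- K -> F <- G
  P3: L <- H -> G
That exhausts the simple backdoor paths. Count: 3.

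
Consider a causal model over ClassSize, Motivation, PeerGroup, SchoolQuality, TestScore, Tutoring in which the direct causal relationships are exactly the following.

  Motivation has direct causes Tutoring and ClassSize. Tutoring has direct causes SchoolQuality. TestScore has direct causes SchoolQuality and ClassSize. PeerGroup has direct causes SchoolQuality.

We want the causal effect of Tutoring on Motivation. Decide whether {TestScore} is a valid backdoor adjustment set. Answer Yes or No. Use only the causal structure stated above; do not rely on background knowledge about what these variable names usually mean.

No

Backdoor paths from Tutoring to Motivation (paths whose first edge points into Tutoring):
  P1: Tutoring <- SchoolQuality -> TestScore <- ClassSize -> Motivation
Condition 1 (no descendant of Tutoring in the set): holds — descendants of Tutoring are {Motivation}; none are in {TestScore}.
Condition 2 (every backdoor path blocked by {TestScore}):
  P1: open — collider(s) TestScore are conditioned on (or have a conditioned descendant) and no non-collider on the path is in the set.
{TestScore} does not satisfy the backdoor criterion.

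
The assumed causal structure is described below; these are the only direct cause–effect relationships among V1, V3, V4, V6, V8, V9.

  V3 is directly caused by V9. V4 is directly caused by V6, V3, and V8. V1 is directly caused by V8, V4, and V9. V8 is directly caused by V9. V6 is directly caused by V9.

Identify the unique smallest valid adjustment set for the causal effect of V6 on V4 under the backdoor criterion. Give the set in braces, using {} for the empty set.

{V9}

Variables eligible for adjustment (non-descendants of V6, excluding V6 and V4): {V3, V8, V9}.
Backdoor paths from V6 to V4:
  P1: V6 <- V9 -> V8 -> V4
  P2: V6 <- V9 -> V8 -> V1 <- V4
  P3: V6 <- V9 -> V3 -> V4
  P4: V6 <- V9 -> V1 <- V8 -> V4
  P5: V6 <- V9 -> V1 <- V4
The empty set is not sufficient: P1 (V6 <- V9 -> V8 -> V4) has no collider blocking it and no conditioned non-collider, so it is open.
Try {V9}:
  P1: blocked at fork node V9 ∈ conditioning set.
  P2: blocked at fork node V9 ∈ conditioning set.
  P3: blocked at fork node V9 ∈ conditioning set.
  P4: blocked at fork node V9 ∈ conditioning set.
  P5: blocked at fork node V9 ∈ conditioning set.
{V9} contains no descendant of V6 and blocks every backdoor path.
No other singleton works — e.g. {V8} leaves P3 open — so {V9} is the unique smallest valid adjustment set.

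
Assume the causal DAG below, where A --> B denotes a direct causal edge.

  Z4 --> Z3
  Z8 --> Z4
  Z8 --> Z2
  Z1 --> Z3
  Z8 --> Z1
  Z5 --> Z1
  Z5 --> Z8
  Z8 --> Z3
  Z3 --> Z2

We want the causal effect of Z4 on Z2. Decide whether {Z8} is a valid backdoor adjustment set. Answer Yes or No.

Yes

Backdoor paths from Z4 to Z2 (paths whose first edge points into Z4):
  P1: Z4 <- Z8 <- Z5 -> Z1 -> Z3 -> Z2
  P2: Z4 <- Z8 -> Z1 -> Z3 -> Z2
  P3: Z4 <- Z8 -> Z3 -> Z2
  P4: Z4 <- Z8 -> Z2
Condition 1 (no descendant of Z4 in the set): holds — descendants of Z4 are {Z2, Z3}; none are in {Z8}.
Condition 2 (every backdoor path blocked by {Z8}):
  P1: blocked at chain node Z8 ∈ conditioning set.
  P2: blocked at fork node Z8 ∈ conditioning set.
  P3: blocked at fork node Z8 ∈ conditioning set.
  P4: blocked at fork node Z8 ∈ conditioning set.
{Z8} satisfies the backdoor criterion.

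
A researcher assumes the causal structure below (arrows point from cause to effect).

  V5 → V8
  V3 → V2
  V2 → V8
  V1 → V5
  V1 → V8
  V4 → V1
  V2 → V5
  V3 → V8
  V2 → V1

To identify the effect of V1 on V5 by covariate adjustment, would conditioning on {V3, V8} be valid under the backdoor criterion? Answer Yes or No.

No

Backdoor paths from V1 to V5 (paths whose first edge points into V1):
  P1: V1 <- V2 <- V3 -> V8 <- V5
  P2: V1 <- V2 -> V5
  P3: V1 <- V2 -> V8 <- V5
Condition 1 (no descendant of V1 in the set): FAILS — V8 is a descendant of V1.
Condition 2 (every backdoor path blocked by {V3, V8}):
  P1: blocked at fork node V3 ∈ conditioning set.
  P2: open — no interior node is in the conditioning set.
  P3: open — collider(s) V8 are conditioned on (or have a conditioned descendant) and no non-collider on the path is in the set.
{V3, V8} does not satisfy the backdoor criterion.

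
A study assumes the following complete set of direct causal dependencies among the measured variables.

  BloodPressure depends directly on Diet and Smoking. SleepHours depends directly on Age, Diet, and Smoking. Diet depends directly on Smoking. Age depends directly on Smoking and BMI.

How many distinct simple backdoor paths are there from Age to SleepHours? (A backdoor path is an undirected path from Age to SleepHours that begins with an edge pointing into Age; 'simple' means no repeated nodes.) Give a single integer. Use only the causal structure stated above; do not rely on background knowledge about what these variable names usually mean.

3

A backdoor path from Age to SleepHours is any simple undirected path whose first edge points into Age (i.e. leaves Age via a parent).
Parents of Age: {BMI, Smoking}.
Enumerating:
  P1: Age <- Smoking -> Diet -> SleepHours
  P2: Age <- Smoking -> BloodPressure <- Diet -> SleepHours
  P3: Age <- Smoking -> SleepHours
That exhausts the simple backdoor paths. Count: 3.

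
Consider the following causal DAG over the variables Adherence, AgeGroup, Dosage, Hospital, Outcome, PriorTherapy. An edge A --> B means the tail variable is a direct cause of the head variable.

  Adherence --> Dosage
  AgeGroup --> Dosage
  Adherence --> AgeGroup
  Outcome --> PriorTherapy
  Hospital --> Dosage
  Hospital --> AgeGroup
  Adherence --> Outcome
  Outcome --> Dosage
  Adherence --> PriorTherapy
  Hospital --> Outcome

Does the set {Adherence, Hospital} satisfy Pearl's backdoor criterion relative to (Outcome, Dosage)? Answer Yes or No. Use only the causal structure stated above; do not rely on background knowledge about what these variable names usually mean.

Yes

Backdoor paths from Outcome to Dosage (paths whose first edge points into Outcome):
  P1: Outcome <- Adherence -> AgeGroup <- Hospital -> Dosage
  P2: Outcome <- Adherence -> AgeGroup -> Dosage
  P3: Outcome <- Adherence -> Dosage
  P4: Outcome <- Hospital -> AgeGroup <- Adherence -> Dosage
  P5: Outcome <- Hospital -> AgeGroup -> Dosage
  P6: Outcome <- Hospital -> Dosage
Condition 1 (no descendant of Outcome in the set): holds — descendants of Outcome are {Dosage, PriorTherapy}; none are in {Adherence, Hospital}.
Condition 2 (every backdoor path blocked by {Adherence, Hospital}):
  P1: blocked at fork node Adherence ∈ conditioning set.
  P2: blocked at fork node Adherence ∈ conditioning set.
  P3: blocked at fork node Adherence ∈ conditioning set.
  P4: blocked at fork node Hospital ∈ conditioning set.
  P5: blocked at fork node Hospital ∈ conditioning set.
  P6: blocked at fork node Hospital ∈ conditioning set.
{Adherence, Hospital} satisfies the backdoor criterion.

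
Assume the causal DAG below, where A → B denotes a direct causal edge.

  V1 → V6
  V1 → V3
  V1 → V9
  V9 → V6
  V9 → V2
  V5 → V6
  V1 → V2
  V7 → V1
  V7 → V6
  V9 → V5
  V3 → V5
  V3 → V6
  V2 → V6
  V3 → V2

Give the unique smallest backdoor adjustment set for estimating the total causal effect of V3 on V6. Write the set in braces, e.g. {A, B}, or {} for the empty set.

Variables eligible for adjustment (non-descendants of V3, excluding V3 and V6): {V1, V7, V9}.
Backdoor paths from V3 to V6:
  P1: V3 <- V1 <- V7 -> V6
  P2: V3 <- V1 -> V9 -> V5 -> V6
  P3: V3 <- V1 -> V9 -> V2 -> V6
  P4: V3 <- V1 -> V9 -> V6
  P5: V3 <- V1 -> V2 <- V9 -> V5 -> V6
  P6: V3 <- V1 -> V2 <- V9 -> V6
  P7: V3 <- V1 -> V2 -> V6
  P8: V3 <- V1 -> V6
The empty set is not sufficient: P1 (V3 <- V1 <- V7 -> V6) has no collider blocking it and no conditioned non-collider, so it is open.
Try {V1}:
  P1: blocked at chain node V1 ∈ conditioning set.
  P2: blocked at fork node V1 ∈ conditioning set.
  P3: blocked at fork node V1 ∈ conditioning set.
  P4: blocked at fork node V1 ∈ conditioning set.
  P5: blocked at fork node V1 ∈ conditioning set.
  P6: blocked at fork node V1 ∈ conditioning set.
  P7: blocked at fork node V1 ∈ conditioning set.
  P8: blocked at fork node V1 ∈ conditioning set.
{V1} contains no descendant of V3 and blocks every backdoor path.
No other singleton works — e.g. {V7} leaves P2 open — so {V1} is the unique smallest valid adjustment set.

{V1}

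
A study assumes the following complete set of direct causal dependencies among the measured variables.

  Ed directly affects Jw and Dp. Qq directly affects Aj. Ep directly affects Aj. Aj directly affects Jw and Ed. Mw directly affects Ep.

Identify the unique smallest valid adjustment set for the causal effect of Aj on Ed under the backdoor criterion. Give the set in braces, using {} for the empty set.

{}

Variables eligible for adjustment (non-descendants of Aj, excluding Aj and Ed): {Ep, Mw, Qq}.
Backdoor paths from Aj to Ed:
  (none)
With no backdoor paths the empty set already satisfies the criterion, and it is trivially minimal.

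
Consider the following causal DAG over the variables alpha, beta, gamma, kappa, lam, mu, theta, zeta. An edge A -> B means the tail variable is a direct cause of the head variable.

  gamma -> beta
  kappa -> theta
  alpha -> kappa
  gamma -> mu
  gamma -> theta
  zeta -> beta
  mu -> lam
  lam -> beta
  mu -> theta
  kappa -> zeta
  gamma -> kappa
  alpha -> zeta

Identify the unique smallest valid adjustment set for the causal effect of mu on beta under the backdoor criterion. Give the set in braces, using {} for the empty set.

Variables eligible for adjustment (non-descendants of mu, excluding mu and beta): {alpha, gamma, kappa, zeta}.
Backdoor paths from mu to beta:
  P1: mu <- gamma -> kappa <- alpha -> zeta -> beta
  P2: mu <- gamma -> kappa -> zeta -> beta
  P3: mu <- gamma -> theta <- kappa <- alpha -> zeta -> beta
  P4: mu <- gamma -> theta <- kappa -> zeta -> beta
  P5: mu <- gamma -> beta
The empty set is not sufficient: P2 (mu <- gamma -> kappa -> zeta -> beta) has no collider blocking it and no conditioned non-collider, so it is open.
Try {gamma}:
  P1: blocked at fork node gamma ∈ conditioning set.
  P2: blocked at fork node gamma ∈ conditioning set.
  P3: blocked at fork node gamma ∈ conditioning set.
  P4: blocked at fork node gamma ∈ conditioning set.
  P5: blocked at fork node gamma ∈ conditioning set.
{gamma} contains no descendant of mu and blocks every backdoor path.
No other singleton works — e.g. {alpha} leaves P2 open — so {gamma} is the unique smallest valid adjustment set.

{gamma}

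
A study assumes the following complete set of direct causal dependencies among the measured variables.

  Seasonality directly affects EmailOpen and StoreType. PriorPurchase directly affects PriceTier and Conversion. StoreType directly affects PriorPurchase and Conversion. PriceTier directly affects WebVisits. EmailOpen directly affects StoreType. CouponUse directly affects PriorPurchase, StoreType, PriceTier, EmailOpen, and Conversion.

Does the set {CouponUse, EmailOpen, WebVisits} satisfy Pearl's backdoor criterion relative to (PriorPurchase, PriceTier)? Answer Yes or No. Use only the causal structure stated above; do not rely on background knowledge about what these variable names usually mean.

Backdoor paths from PriorPurchase to PriceTier (paths whose first edge points into PriorPurchase):
  P1: PriorPurchase <- CouponUse -> PriceTier
  P2: PriorPurchase <- StoreType <- CouponUse -> PriceTier
  P3: PriorPurchase <- StoreType <- Seasonality -> EmailOpen <- CouponUse -> PriceTier
  P4: PriorPurchase <- StoreType <- EmailOpen <- CouponUse -> PriceTier
  P5: PriorPurchase <- StoreType -> Conversion <- CouponUse -> PriceTier
Condition 1 (no descendant of PriorPurchase in the set): FAILS — WebVisits is a descendant of PriorPurchase.
Condition 2 (every backdoor path blocked by {CouponUse, EmailOpen, WebVisits}):
  P1: blocked at fork node CouponUse ∈ conditioning set.
  P2: blocked at fork node CouponUse ∈ conditioning set.
  P3: blocked at fork node CouponUse ∈ conditioning set.
  P4: blocked at chain node EmailOpen ∈ conditioning set.
  P5: blocked at collider Conversion (neither it nor any descendant is in the conditioning set).
{CouponUse, EmailOpen, WebVisits} does not satisfy the backdoor criterion.

No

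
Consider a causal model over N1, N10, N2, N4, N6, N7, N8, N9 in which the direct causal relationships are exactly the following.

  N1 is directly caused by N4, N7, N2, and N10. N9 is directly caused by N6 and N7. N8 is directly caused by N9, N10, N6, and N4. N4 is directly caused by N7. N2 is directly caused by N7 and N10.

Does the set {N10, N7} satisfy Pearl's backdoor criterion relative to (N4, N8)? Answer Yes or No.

Yes

Backdoor paths from N4 to N8 (paths whose first edge points into N4):
  P1: N4 <- N7 -> N2 <- N10 -> N8
  P2: N4 <- N7 -> N2 -> N1 <- N10 -> N8
  P3: N4 <- N7 -> N9 <- N6 -> N8
  P4: N4 <- N7 -> N9 -> N8
  P5: N4 <- N7 -> N1 <- N10 -> N8
  P6: N4 <- N7 -> N1 <- N2 <- N10 -> N8
Condition 1 (no descendant of N4 in the set): holds — descendants of N4 are {N1, N8}; none are in {N10, N7}.
Condition 2 (every backdoor path blocked by {N10, N7}):
  P1: blocked at fork node N7 ∈ conditioning set.
  P2: blocked at fork node N7 ∈ conditioning set.
  P3: blocked at fork node N7 ∈ conditioning set.
  P4: blocked at fork node N7 ∈ conditioning set.
  P5: blocked at fork node N7 ∈ conditioning set.
  P6: blocked at fork node N7 ∈ conditioning set.
{N10, N7} satisfies the backdoor criterion.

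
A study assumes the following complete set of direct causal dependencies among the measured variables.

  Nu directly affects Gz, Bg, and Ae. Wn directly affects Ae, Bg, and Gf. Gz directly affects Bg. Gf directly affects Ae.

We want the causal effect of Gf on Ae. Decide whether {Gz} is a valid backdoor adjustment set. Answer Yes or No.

Backdoor paths from Gf to Ae (paths whose first edge points into Gf):
  P1: Gf <- Wn -> Ae
  P2: Gf <- Wn -> Bg <- Nu -> Ae
  P3: Gf <- Wn -> Bg <- Gz <- Nu -> Ae
Condition 1 (no descendant of Gf in the set): holds — descendants of Gf are {Ae}; none are in {Gz}.
Condition 2 (every backdoor path blocked by {Gz}):
  P1: open — no interior node is in the conditioning set.
  P2: blocked at collider Bg (neither it nor any descendant is in the conditioning set).
  P3: blocked at collider Bg (neither it nor any descendant is in the conditioning set).
{Gz} does not satisfy the backdoor criterion.

No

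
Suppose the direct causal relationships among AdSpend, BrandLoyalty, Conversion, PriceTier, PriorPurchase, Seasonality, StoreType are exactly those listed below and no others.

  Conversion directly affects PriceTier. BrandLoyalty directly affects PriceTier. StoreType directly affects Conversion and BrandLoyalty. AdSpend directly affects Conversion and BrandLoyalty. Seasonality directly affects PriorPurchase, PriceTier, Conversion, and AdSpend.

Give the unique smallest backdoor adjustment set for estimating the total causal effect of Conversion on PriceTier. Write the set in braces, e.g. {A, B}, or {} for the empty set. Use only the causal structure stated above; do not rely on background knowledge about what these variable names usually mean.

{BrandLoyalty, Seasonality}

Variables eligible for adjustment (non-descendants of Conversion, excluding Conversion and PriceTier): {AdSpend, BrandLoyalty, PriorPurchase, Seasonality, StoreType}.
Backdoor paths from Conversion to PriceTier:
  P1: Conversion <- Seasonality -> AdSpend -> BrandLoyalty -> PriceTier
  P2: Conversion <- Seasonality -> PriceTier
  P3: Conversion <- StoreType -> BrandLoyalty <- AdSpend <- Seasonality -> PriceTier
  P4: Conversion <- StoreType -> BrandLoyalty -> PriceTier
  P5: Conversion <- AdSpend <- Seasonality -> PriceTier
  P6: Conversion <- AdSpend -> BrandLoyalty -> PriceTier
The empty set is not sufficient: P1 (Conversion <- Seasonality -> AdSpend -> BrandLoyalty -> PriceTier) has no collider blocking it and no conditioned non-collider, so it is open.
Try {BrandLoyalty, Seasonality}:
  P1: blocked at fork node Seasonality ∈ conditioning set.
  P2: blocked at fork node Seasonality ∈ conditioning set.
  P3: blocked at fork node Seasonality ∈ conditioning set.
  P4: blocked at chain node BrandLoyalty ∈ conditioning set.
  P5: blocked at fork node Seasonality ∈ conditioning set.
  P6: blocked at chain node BrandLoyalty ∈ conditioning set.
{BrandLoyalty, Seasonality} contains no descendant of Conversion and blocks every backdoor path.
Every element of {BrandLoyalty, Seasonality} is needed (dropping BrandLoyalty leaves P4 open; dropping Seasonality leaves P2 open), so no proper subset is valid.
Among all size-2 subsets of the eligible variables, only {BrandLoyalty, Seasonality} blocks every backdoor path, so it is the unique smallest valid adjustment set.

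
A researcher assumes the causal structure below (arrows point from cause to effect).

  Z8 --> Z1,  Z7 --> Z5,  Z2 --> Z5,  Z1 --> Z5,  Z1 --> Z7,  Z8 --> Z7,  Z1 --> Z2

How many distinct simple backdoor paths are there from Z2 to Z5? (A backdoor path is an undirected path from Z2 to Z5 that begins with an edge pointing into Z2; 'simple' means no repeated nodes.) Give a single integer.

A backdoor path from Z2 to Z5 is any simple undirected path whose first edge points into Z2 (i.e. leaves Z2 via a parent).
Parents of Z2: {Z1}.
Enumerating:
  P1: Z2 <- Z1 <- Z8 -> Z7 -> Z5
  P2: Z2 <- Z1 -> Z7 -> Z5
  P3: Z2 <- Z1 -> Z5
That exhausts the simple backdoor paths. Count: 3.

3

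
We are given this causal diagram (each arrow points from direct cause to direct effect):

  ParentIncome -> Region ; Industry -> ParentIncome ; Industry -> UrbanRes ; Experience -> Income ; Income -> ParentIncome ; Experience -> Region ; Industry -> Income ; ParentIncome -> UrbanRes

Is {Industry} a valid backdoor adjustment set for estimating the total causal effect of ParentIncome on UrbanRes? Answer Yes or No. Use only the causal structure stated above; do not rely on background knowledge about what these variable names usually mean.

Backdoor paths from ParentIncome to UrbanRes (paths whose first edge points into ParentIncome):
  P1: ParentIncome <- Industry -> UrbanRes
  P2: ParentIncome <- Income <- Industry -> UrbanRes
Condition 1 (no descendant of ParentIncome in the set): holds — descendants of ParentIncome are {Region, UrbanRes}; none are in {Industry}.
Condition 2 (every backdoor path blocked by {Industry}):
  P1: blocked at fork node Industry ∈ conditioning set.
  P2: blocked at fork node Industry ∈ conditioning set.
{Industry} satisfies the backdoor criterion.

Yes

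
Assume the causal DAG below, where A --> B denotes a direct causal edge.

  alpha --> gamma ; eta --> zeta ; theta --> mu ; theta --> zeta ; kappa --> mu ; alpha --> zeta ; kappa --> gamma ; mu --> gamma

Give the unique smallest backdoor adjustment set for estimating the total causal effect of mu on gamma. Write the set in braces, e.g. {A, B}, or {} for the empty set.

{kappa}

Variables eligible for adjustment (non-descendants of mu, excluding mu and gamma): {alpha, eta, kappa, theta, zeta}.
Backdoor paths from mu to gamma:
  P1: mu <- theta -> zeta <- alpha -> gamma
  P2: mu <- kappa -> gamma
The empty set is not sufficient: P2 (mu <- kappa -> gamma) has no collider blocking it and no conditioned non-collider, so it is open.
Try {kappa}:
  P1: blocked at collider zeta (neither it nor any descendant is in the conditioning set).
  P2: blocked at fork node kappa ∈ conditioning set.
{kappa} contains no descendant of mu and blocks every backdoor path.
No other singleton works — e.g. {eta} leaves P2 open — so {kappa} is the unique smallest valid adjustment set.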